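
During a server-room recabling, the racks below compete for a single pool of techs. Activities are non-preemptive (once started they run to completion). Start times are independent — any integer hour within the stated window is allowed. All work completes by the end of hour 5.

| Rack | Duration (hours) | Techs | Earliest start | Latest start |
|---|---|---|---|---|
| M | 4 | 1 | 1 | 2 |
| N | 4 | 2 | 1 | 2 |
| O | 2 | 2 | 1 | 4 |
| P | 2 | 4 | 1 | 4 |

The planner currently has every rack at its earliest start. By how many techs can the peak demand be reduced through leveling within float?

2

Early-start peak: h1:9  h2:9  h3:3  h4:3  h5:0 ⇒ 9.
Leveled (M@1, N@1, O@1, P@3): h1:5  h2:5  h3:7  h4:7  h5:0 ⇒ 7.
Reduction 9 − 7 = 2.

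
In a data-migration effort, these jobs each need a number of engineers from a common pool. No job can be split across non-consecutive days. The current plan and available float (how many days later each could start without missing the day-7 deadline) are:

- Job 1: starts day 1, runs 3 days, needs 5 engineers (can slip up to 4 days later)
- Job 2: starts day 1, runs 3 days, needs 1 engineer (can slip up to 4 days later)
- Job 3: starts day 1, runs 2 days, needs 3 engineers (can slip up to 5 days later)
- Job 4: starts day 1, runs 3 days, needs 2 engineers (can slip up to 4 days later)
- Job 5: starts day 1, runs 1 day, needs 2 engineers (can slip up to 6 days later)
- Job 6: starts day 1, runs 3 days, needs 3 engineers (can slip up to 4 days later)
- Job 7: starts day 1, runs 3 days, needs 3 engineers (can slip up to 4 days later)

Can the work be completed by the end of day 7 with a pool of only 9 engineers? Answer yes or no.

yes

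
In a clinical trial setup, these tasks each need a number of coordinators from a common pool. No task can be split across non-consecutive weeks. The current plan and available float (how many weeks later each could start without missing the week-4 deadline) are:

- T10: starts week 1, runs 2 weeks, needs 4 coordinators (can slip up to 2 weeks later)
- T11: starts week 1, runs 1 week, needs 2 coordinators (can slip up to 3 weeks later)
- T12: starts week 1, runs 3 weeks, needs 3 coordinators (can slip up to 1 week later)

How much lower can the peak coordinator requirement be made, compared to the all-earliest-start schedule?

2

Early-start peak: w1:9  w2:7  w3:3  w4:0 ⇒ 9.
Leveled (T10@1, T11@1, T12@2): w1:6  w2:7  w3:3  w4:3 ⇒ 7.
Reduction 9 − 7 = 2.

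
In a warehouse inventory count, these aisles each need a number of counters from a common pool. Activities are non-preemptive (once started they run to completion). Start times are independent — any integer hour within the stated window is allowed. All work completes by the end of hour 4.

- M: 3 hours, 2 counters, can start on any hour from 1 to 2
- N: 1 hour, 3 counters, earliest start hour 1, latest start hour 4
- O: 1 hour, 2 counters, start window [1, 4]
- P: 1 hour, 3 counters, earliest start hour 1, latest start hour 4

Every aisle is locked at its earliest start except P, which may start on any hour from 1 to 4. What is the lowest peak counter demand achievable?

7

P@1: h1:10  h2:2  h3:2  h4:0 → peak 10
P@2: h1:7  h2:5  h3:2  h4:0 → peak 7
P@3: h1:7  h2:2  h3:5  h4:0 → peak 7
P@4: h1:7  h2:2  h3:2  h4:3 → peak 7
Best is P@2, peak 7.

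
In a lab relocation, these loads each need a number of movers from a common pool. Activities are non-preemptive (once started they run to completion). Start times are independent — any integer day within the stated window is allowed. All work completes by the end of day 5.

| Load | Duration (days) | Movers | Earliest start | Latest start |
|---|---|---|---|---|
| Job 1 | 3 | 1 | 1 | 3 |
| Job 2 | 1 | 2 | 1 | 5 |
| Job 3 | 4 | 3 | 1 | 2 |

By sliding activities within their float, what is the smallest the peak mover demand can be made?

4

Early-start (Job 1@1, Job 2@1, Job 3@1) gives peak 6: d1:6  d2:4  d3:4  d4:3  d5:0.
Shift Job 3→2.
Schedule Job 1@1, Job 2@1, Job 3@2: d1:3  d2:4  d3:4  d4:3  d5:3 — peak 4.
Total mover-days = 17 over 5 days ⇒ peak ≥ ⌈17/5⌉ = 4, so 4 is optimal.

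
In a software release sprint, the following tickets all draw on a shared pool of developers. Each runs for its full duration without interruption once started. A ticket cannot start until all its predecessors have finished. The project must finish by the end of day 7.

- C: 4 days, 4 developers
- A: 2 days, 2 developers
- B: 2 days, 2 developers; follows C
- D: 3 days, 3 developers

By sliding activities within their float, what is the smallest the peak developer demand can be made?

Early-start (C@1, A@1, B@5, D@1) gives peak 9: d1:9  d2:9  d3:7  d4:4  d5:2  d6:2  d7:0.
Shift D→5.
Schedule C@1, A@1, B@5, D@5: d1:6  d2:6  d3:4  d4:4  d5:5  d6:5  d7:3 — peak 6.

6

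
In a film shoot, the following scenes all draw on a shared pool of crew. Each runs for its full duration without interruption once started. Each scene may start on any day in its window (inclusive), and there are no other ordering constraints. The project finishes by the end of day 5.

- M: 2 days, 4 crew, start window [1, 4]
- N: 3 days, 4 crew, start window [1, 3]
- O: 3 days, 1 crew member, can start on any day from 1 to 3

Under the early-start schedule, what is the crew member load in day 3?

At early start, day 3 has: N, O.
Demand: 4 + 1 = 5.

5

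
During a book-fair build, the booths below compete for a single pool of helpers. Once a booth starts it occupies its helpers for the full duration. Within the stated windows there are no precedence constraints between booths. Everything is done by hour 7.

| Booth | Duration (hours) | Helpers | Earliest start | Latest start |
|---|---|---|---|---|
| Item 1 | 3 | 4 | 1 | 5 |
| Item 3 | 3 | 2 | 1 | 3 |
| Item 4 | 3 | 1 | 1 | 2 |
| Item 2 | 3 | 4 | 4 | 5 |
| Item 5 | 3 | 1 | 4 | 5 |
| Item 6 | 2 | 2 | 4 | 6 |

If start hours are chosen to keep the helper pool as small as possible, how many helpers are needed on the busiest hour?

7

Schedule Item 1@1, Item 3@1, Item 4@1, Item 2@4, Item 5@4, Item 6@4: h1:7  h2:7  h3:7  h4:7  h5:7  h6:5  h7:0 — peak 7.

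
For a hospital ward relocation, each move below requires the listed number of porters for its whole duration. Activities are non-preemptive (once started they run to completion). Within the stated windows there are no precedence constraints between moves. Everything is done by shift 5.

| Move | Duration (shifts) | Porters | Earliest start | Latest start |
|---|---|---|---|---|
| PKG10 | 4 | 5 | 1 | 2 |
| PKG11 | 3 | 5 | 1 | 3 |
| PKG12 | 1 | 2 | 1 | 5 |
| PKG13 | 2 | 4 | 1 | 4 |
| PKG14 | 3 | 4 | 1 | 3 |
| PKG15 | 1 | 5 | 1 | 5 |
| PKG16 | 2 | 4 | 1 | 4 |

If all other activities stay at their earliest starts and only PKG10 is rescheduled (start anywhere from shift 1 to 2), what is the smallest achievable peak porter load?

PKG10@1: s1:29  s2:22  s3:14  s4:5  s5:0 → peak 29
PKG10@2: s1:24  s2:22  s3:14  s4:5  s5:5 → peak 24
Best is PKG10@2, peak 24.

24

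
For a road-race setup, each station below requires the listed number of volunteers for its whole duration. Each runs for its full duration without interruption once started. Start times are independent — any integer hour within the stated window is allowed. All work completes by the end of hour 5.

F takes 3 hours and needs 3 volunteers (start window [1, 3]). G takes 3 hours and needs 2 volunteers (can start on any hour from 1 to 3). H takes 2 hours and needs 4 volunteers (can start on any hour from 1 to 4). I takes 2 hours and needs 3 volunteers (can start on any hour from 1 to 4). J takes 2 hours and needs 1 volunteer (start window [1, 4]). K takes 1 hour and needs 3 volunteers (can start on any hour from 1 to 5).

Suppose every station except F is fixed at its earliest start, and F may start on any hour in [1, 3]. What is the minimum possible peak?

13

F@1: h1:16  h2:13  h3:5  h4:0  h5:0 → peak 16
F@2: h1:13  h2:13  h3:5  h4:3  h5:0 → peak 13
F@3: h1:13  h2:10  h3:5  h4:3  h5:3 → peak 13
Best is F@2, peak 13.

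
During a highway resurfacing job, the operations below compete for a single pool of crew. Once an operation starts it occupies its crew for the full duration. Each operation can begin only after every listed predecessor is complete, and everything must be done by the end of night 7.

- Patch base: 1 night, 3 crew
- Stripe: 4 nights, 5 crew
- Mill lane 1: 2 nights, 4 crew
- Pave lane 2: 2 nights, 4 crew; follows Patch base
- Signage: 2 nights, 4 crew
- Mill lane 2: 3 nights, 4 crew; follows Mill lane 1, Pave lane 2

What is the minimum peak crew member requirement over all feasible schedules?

Early-start (Patch base@1, Stripe@1, Mill lane 1@1, Pave lane 2@2, Signage@1, Mill lane 2@4) gives peak 17: n1:16  n2:17  n3:9  n4:9  n5:4  n6:4  n7:0.
Shift Stripe→2, Pave lane 2→3, Signage→6, Mill lane 2→5.
Schedule Patch base@1, Stripe@2, Mill lane 1@1, Pave lane 2@3, Signage@6, Mill lane 2@5: n1:7  n2:9  n3:9  n4:9  n5:9  n6:8  n7:8 — peak 9.
Total crew member-nights = 59 over 7 nights ⇒ peak ≥ ⌈59/7⌉ = 9, so 9 is optimal.

9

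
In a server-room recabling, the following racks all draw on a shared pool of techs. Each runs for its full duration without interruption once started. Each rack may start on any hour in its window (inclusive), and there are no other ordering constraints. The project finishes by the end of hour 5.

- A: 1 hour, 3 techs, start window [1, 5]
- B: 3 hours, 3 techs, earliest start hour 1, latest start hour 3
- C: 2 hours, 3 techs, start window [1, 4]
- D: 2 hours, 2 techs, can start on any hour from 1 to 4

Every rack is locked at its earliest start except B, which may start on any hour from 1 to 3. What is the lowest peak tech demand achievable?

B@1: h1:11  h2:8  h3:3  h4:0  h5:0 → peak 11
B@2: h1:8  h2:8  h3:3  h4:3  h5:0 → peak 8
B@3: h1:8  h2:5  h3:3  h4:3  h5:3 → peak 8
Best is B@2, peak 8.

8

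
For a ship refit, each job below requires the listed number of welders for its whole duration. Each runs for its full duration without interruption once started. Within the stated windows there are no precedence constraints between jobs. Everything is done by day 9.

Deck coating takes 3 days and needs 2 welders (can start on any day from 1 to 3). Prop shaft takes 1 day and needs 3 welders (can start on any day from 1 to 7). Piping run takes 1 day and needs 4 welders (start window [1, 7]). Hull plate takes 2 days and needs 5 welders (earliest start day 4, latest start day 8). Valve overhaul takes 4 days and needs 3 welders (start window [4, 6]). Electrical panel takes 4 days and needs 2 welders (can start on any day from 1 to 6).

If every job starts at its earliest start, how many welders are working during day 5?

8

At early start, day 5 has: Hull plate, Valve overhaul.
Demand: 5 + 3 = 8.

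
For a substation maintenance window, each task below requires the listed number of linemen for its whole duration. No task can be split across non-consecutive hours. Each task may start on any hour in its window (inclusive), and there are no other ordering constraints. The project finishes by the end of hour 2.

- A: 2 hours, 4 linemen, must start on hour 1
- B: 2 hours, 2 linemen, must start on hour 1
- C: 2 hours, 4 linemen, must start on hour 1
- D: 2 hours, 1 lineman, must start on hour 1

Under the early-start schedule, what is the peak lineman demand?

Early-start schedule: A@1, B@1, C@1, D@1.
Load per hour: hour 1: 11, hour 2: 11.
Peak is 11.

11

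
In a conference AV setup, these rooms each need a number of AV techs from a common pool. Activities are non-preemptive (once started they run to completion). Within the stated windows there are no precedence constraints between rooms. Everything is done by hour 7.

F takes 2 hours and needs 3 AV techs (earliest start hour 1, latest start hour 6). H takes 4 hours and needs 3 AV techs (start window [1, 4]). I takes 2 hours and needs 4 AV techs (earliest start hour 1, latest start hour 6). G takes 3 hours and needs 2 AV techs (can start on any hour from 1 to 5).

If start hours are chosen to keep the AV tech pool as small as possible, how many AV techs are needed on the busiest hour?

6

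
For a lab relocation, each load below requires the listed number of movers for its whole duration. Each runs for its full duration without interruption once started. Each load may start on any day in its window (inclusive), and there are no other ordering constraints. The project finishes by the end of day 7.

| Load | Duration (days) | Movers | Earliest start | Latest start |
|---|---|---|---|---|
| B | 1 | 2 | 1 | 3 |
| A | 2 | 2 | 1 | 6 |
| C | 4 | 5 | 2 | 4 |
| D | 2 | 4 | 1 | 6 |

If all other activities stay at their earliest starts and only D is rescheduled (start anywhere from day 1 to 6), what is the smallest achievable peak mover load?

D@1: d1:8  d2:11  d3:5  d4:5  d5:5  d6:0  d7:0 → peak 11
D@2: d1:4  d2:11  d3:9  d4:5  d5:5  d6:0  d7:0 → peak 11
D@3: d1:4  d2:7  d3:9  d4:9  d5:5  d6:0  d7:0 → peak 9
D@4: d1:4  d2:7  d3:5  d4:9  d5:9  d6:0  d7:0 → peak 9
D@5: d1:4  d2:7  d3:5  d4:5  d5:9  d6:4  d7:0 → peak 9
D@6: d1:4  d2:7  d3:5  d4:5  d5:5  d6:4  d7:4 → peak 7
Best is D@6, peak 7.

7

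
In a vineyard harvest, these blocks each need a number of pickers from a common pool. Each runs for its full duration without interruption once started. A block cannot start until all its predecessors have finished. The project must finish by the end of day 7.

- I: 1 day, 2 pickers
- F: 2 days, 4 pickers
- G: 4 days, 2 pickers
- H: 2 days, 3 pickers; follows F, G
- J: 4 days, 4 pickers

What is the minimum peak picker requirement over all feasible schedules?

7

Early-start (I@1, F@1, G@1, H@5, J@1) gives peak 12: d1:12  d2:10  d3:6  d4:6  d5:3  d6:3  d7:0.
Shift G→2, H→6, J→3.
Schedule I@1, F@1, G@2, H@6, J@3: d1:6  d2:6  d3:6  d4:6  d5:6  d6:7  d7:3 — peak 7.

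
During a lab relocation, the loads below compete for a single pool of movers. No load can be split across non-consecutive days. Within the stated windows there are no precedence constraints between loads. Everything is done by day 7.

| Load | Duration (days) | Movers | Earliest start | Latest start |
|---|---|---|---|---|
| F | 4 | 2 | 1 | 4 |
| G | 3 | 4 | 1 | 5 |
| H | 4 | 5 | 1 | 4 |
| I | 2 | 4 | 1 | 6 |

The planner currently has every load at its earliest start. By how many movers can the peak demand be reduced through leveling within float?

Early-start peak: d1:15  d2:15  d3:11  d4:7  d5:0  d6:0  d7:0 ⇒ 15.
Leveled (F@1, G@5, H@1, I@5): d1:7  d2:7  d3:7  d4:7  d5:8  d6:8  d7:4 ⇒ 8.
Reduction 15 − 8 = 7.

7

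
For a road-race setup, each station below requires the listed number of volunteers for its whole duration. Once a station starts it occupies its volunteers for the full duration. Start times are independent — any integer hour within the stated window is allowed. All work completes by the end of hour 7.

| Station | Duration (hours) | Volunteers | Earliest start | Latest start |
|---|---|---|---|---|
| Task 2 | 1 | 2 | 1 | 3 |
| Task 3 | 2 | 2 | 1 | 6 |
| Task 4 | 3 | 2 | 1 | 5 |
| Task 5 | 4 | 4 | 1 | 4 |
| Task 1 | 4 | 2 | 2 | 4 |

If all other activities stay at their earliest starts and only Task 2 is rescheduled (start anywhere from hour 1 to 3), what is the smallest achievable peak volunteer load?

10

Task 2@1: h1:10  h2:10  h3:8  h4:6  h5:2  h6:0  h7:0 → peak 10
Task 2@2: h1:8  h2:12  h3:8  h4:6  h5:2  h6:0  h7:0 → peak 12
Task 2@3: h1:8  h2:10  h3:10  h4:6  h5:2  h6:0  h7:0 → peak 10
Best is Task 2@1, peak 10.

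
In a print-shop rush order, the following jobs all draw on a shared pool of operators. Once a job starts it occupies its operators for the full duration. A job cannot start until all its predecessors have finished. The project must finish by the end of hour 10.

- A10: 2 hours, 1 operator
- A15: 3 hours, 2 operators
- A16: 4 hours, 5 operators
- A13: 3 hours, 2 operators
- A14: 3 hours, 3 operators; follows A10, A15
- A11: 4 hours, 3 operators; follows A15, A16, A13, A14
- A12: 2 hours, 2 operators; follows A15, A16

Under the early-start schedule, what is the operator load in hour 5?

5

At early start, hour 5 has: A14, A12.
Demand: 3 + 2 = 5.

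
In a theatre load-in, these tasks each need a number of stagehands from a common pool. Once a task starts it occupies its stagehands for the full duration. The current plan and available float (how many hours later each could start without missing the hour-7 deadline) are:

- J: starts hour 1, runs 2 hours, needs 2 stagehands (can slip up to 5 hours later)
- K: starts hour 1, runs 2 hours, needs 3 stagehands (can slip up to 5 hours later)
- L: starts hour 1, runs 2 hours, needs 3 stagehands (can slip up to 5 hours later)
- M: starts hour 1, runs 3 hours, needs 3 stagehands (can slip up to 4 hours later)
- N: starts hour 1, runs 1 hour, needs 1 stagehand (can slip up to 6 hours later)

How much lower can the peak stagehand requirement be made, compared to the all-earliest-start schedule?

Early-start peak: h1:12  h2:11  h3:3  h4:0  h5:0  h6:0  h7:0 ⇒ 12.
Leveled (J@1, K@1, L@3, M@5, N@3): h1:5  h2:5  h3:4  h4:3  h5:3  h6:3  h7:3 ⇒ 5.
Reduction 12 − 5 = 7.

7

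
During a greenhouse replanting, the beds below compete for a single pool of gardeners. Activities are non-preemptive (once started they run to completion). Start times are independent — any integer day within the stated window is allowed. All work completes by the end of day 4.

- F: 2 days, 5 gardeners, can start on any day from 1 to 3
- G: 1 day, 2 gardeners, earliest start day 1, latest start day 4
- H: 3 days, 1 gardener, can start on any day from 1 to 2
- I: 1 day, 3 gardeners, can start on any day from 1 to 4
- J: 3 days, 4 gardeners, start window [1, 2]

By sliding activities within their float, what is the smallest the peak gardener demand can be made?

10

Early-start (F@1, G@1, H@1, I@1, J@1) gives peak 15: d1:15  d2:10  d3:5  d4:0.
Shift I→3, J→2.
Schedule F@1, G@1, H@1, I@3, J@2: d1:8  d2:10  d3:8  d4:4 — peak 10.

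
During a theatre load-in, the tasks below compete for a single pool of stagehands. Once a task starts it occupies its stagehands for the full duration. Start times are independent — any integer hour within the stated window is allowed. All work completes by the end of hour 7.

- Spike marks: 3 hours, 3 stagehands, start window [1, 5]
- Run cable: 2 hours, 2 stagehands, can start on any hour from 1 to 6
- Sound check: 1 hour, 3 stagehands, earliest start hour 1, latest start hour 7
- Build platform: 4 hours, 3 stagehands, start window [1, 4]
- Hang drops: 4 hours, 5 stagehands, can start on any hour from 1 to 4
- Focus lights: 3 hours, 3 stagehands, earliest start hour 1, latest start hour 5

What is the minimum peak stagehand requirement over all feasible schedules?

9

Early-start (Spike marks@1, Run cable@1, Sound check@1, Build platform@1, Hang drops@1, Focus lights@1) gives peak 19: h1:19  h2:16  h3:14  h4:8  h5:0  h6:0  h7:0.
Shift Sound check→3, Hang drops→4, Focus lights→5.
Schedule Spike marks@1, Run cable@1, Sound check@3, Build platform@1, Hang drops@4, Focus lights@5: h1:8  h2:8  h3:9  h4:8  h5:8  h6:8  h7:8 — peak 9.
Total stagehand-hours = 57 over 7 hours ⇒ peak ≥ ⌈57/7⌉ = 9, so 9 is optimal.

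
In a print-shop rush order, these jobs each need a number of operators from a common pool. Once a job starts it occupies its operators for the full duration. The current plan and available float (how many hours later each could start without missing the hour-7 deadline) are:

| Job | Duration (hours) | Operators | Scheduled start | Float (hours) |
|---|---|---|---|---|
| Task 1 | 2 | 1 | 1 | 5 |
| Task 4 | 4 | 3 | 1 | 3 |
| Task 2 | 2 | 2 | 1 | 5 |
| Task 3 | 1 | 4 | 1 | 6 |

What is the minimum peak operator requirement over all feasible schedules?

4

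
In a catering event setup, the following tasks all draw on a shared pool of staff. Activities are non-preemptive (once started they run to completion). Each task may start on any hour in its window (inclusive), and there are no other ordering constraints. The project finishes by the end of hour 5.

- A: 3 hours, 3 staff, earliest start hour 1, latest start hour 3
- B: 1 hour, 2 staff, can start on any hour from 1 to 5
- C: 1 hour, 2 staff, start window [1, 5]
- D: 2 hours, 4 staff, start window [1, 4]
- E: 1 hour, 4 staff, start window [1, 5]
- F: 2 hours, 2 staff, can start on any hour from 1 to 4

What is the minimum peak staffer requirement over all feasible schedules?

7

Early-start (A@1, B@1, C@1, D@1, E@1, F@1) gives peak 17: h1:17  h2:9  h3:3  h4:0  h5:0.
Shift D→2, E→4, F→4.
Schedule A@1, B@1, C@1, D@2, E@4, F@4: h1:7  h2:7  h3:7  h4:6  h5:2 — peak 7.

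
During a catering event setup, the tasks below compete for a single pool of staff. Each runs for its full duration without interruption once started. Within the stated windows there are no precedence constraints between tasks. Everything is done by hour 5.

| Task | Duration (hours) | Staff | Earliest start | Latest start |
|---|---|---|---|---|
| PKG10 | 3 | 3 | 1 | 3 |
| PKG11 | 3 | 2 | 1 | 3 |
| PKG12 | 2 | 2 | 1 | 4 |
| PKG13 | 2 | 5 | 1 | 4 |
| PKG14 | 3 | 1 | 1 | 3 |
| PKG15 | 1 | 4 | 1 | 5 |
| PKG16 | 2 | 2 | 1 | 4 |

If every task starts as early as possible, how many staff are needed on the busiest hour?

19

Early-start schedule: PKG10@1, PKG11@1, PKG12@1, PKG13@1, PKG14@1, PKG15@1, PKG16@1.
Load per hour: hour 1: 19, hour 2: 15, hour 3: 6, hour 4: 0, hour 5: 0.
Peak is 19.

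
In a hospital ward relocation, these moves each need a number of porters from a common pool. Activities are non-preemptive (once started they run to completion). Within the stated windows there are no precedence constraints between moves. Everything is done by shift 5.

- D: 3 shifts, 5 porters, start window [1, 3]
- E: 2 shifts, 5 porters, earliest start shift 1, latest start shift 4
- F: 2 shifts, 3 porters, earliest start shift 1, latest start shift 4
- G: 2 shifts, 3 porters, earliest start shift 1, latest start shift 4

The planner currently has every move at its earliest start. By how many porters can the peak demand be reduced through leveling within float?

8

Early-start peak: s1:16  s2:16  s3:5  s4:0  s5:0 ⇒ 16.
Leveled (D@1, E@4, F@1, G@3): s1:8  s2:8  s3:8  s4:8  s5:5 ⇒ 8.
Reduction 16 − 8 = 8.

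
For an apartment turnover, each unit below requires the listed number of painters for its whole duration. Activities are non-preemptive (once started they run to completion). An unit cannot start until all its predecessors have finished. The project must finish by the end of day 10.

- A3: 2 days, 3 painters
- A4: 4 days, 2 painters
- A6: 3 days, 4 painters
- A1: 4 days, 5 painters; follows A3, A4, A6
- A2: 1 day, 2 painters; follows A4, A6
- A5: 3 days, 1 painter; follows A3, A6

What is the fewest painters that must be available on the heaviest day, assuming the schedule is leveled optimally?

Early-start (A3@1, A4@1, A6@1, A1@5, A2@5, A5@4) gives peak 9: d1:9  d2:9  d3:6  d4:3  d5:8  d6:6  d7:5  d8:5  d9:0  d10:0.
Shift A6→3, A1→6, A2→10, A5→6.
Schedule A3@1, A4@1, A6@3, A1@6, A2@10, A5@6: d1:5  d2:5  d3:6  d4:6  d5:4  d6:6  d7:6  d8:6  d9:5  d10:2 — peak 6.
Total painter-days = 51 over 10 days ⇒ peak ≥ ⌈51/10⌉ = 6, so 6 is optimal.

6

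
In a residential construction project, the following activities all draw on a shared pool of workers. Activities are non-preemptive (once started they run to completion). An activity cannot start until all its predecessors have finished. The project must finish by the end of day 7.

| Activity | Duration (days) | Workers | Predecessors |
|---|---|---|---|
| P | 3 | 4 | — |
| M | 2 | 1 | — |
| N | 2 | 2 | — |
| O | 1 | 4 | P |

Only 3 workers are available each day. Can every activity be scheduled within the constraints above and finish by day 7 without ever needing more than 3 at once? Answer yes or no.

no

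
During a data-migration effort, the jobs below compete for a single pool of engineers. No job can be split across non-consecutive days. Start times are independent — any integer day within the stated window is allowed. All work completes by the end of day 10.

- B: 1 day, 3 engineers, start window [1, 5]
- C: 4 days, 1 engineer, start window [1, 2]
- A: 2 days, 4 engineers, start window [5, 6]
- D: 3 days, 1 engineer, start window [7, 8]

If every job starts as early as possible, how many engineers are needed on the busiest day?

Early-start schedule: B@1, C@1, A@5, D@7.
Load per day: day 1: 4, day 2: 1, day 3: 1, day 4: 1, day 5: 4, day 6: 4, day 7: 1, day 8: 1, day 9: 1, day 10: 0.
Peak is 4.

4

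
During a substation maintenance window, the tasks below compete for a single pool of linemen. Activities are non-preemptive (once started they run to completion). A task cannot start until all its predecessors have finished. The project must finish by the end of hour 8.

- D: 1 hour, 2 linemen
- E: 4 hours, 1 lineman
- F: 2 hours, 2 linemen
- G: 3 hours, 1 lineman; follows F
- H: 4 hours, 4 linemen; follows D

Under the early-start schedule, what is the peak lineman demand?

Early-start schedule: D@1, E@1, F@1, G@3, H@2.
Load per hour: hour 1: 5, hour 2: 7, hour 3: 6, hour 4: 6, hour 5: 5, hour 6: 0, hour 7: 0, hour 8: 0.
Peak is 7.

7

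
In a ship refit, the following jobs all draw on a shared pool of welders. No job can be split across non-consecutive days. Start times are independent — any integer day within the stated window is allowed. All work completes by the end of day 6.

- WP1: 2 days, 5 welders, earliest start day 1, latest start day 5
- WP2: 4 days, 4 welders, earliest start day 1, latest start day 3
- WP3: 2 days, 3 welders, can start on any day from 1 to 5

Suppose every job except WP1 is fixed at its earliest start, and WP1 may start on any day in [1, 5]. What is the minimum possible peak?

WP1@1: d1:12  d2:12  d3:4  d4:4  d5:0  d6:0 → peak 12
WP1@2: d1:7  d2:12  d3:9  d4:4  d5:0  d6:0 → peak 12
WP1@3: d1:7  d2:7  d3:9  d4:9  d5:0  d6:0 → peak 9
WP1@4: d1:7  d2:7  d3:4  d4:9  d5:5  d6:0 → peak 9
WP1@5: d1:7  d2:7  d3:4  d4:4  d5:5  d6:5 → peak 7
Best is WP1@5, peak 7.

7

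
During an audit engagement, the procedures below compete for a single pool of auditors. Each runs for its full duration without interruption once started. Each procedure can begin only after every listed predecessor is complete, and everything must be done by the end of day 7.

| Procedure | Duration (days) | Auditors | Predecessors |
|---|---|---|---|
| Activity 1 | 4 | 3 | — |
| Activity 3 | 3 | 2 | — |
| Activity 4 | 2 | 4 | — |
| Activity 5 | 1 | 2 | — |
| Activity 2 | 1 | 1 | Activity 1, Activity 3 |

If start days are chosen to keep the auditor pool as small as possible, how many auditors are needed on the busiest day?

Early-start (Activity 1@1, Activity 3@1, Activity 4@1, Activity 5@1, Activity 2@5) gives peak 11: d1:11  d2:9  d3:5  d4:3  d5:1  d6:0  d7:0.
Shift Activity 4→5, Activity 5→4.
Schedule Activity 1@1, Activity 3@1, Activity 4@5, Activity 5@4, Activity 2@5: d1:5  d2:5  d3:5  d4:5  d5:5  d6:4  d7:0 — peak 5.
Total auditor-days = 29 over 7 days ⇒ peak ≥ ⌈29/7⌉ = 5, so 5 is optimal.

5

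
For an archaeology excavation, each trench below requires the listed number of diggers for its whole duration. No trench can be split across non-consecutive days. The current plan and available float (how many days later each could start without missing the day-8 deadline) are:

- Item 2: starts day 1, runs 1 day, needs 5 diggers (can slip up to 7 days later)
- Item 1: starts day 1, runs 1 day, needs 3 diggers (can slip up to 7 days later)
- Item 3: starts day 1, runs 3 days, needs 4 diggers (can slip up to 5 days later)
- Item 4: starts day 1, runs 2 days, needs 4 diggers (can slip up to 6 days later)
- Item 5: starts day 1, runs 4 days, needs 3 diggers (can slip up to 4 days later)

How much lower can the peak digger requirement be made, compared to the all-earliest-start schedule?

Early-start peak: d1:19  d2:11  d3:7  d4:3  d5:0  d6:0  d7:0  d8:0 ⇒ 19.
Leveled (Item 2@1, Item 1@2, Item 3@2, Item 4@5, Item 5@3): d1:5  d2:7  d3:7  d4:7  d5:7  d6:7  d7:0  d8:0 ⇒ 7.
Reduction 19 − 7 = 12.

12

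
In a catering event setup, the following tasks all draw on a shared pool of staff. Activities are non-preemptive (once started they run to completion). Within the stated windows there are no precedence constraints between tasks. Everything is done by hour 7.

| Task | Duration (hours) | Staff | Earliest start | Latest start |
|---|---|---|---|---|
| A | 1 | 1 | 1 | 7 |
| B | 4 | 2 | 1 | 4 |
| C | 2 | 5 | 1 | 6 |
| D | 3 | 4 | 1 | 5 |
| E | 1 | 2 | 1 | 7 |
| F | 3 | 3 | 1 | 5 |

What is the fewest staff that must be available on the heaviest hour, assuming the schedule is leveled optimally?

Early-start (A@1, B@1, C@1, D@1, E@1, F@1) gives peak 17: h1:17  h2:14  h3:9  h4:2  h5:0  h6:0  h7:0.
Shift C→2, D→4, F→5.
Schedule A@1, B@1, C@2, D@4, E@1, F@5: h1:5  h2:7  h3:7  h4:6  h5:7  h6:7  h7:3 — peak 7.

7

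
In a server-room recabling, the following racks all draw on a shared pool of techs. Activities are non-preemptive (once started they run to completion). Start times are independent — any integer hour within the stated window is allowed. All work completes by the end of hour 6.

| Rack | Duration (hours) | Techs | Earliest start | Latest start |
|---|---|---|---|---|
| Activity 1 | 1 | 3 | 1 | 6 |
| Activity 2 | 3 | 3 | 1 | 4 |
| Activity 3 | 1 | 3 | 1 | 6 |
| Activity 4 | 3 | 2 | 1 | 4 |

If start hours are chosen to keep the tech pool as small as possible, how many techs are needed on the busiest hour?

Early-start (Activity 1@1, Activity 2@1, Activity 3@1, Activity 4@1) gives peak 11: h1:11  h2:5  h3:5  h4:0  h5:0  h6:0.
Shift Activity 2→2, Activity 3→5.
Schedule Activity 1@1, Activity 2@2, Activity 3@5, Activity 4@1: h1:5  h2:5  h3:5  h4:3  h5:3  h6:0 — peak 5.

5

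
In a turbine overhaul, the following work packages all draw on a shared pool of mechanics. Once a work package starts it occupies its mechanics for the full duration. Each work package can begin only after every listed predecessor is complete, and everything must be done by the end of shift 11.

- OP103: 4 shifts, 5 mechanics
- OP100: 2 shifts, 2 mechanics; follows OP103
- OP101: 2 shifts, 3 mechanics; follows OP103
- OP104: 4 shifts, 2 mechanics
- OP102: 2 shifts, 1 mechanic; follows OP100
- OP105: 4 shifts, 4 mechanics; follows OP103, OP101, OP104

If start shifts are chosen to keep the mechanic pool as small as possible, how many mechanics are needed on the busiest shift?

7

Schedule OP103@1, OP100@5, OP101@5, OP104@1, OP102@7, OP105@7: s1:7  s2:7  s3:7  s4:7  s5:5  s6:5  s7:5  s8:5  s9:4  s10:4  s11:0 — peak 7.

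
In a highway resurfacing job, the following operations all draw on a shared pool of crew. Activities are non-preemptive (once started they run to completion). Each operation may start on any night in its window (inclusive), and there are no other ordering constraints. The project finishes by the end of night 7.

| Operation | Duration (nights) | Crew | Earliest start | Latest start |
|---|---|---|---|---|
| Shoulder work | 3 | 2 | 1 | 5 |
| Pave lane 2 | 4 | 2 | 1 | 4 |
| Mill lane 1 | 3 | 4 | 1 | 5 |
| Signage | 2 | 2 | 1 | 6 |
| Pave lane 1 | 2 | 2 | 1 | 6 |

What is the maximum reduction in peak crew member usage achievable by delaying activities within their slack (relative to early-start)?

6

Early-start peak: n1:12  n2:12  n3:8  n4:2  n5:0  n6:0  n7:0 ⇒ 12.
Leveled (Shoulder work@1, Pave lane 2@1, Mill lane 1@4, Signage@1, Pave lane 1@5): n1:6  n2:6  n3:4  n4:6  n5:6  n6:6  n7:0 ⇒ 6.
Reduction 12 − 6 = 6.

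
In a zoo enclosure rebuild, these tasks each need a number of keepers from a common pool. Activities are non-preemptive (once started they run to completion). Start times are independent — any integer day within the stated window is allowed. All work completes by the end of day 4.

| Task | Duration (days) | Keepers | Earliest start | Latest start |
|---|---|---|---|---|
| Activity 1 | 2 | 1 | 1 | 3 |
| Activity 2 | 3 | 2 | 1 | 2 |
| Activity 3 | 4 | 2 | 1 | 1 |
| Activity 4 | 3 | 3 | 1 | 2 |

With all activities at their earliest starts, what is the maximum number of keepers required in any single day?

Early-start schedule: Activity 1@1, Activity 2@1, Activity 3@1, Activity 4@1.
Load per day: day 1: 8, day 2: 8, day 3: 7, day 4: 2.
Peak is 8.

8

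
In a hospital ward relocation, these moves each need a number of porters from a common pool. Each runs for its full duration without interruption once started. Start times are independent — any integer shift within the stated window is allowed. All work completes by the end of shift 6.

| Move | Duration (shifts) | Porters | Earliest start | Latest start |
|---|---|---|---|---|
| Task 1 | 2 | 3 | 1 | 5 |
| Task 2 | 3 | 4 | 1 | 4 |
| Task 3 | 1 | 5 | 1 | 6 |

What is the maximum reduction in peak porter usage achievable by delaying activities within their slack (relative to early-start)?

Early-start peak: s1:12  s2:7  s3:4  s4:0  s5:0  s6:0 ⇒ 12.
Leveled (Task 1@1, Task 2@3, Task 3@6): s1:3  s2:3  s3:4  s4:4  s5:4  s6:5 ⇒ 5.
Reduction 12 − 5 = 7.

7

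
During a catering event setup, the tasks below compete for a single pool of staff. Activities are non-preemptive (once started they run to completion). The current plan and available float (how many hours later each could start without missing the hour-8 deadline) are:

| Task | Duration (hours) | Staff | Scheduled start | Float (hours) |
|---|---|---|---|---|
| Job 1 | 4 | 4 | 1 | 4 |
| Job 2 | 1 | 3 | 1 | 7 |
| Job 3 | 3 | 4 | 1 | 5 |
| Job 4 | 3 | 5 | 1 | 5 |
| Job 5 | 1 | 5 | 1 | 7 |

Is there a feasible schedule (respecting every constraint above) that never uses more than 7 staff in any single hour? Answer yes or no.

no

The minimum achievable peak is 8; 7 < 8, so no feasible schedule stays within the cap.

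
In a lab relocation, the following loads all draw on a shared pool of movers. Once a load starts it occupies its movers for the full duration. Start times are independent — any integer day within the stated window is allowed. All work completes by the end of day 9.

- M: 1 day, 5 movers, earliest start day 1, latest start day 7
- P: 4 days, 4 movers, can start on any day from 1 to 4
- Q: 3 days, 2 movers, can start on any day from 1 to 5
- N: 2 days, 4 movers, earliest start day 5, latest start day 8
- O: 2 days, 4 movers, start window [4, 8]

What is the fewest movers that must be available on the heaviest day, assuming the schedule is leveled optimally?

6

Early-start (M@1, P@1, Q@1, N@5, O@4) gives peak 11: d1:11  d2:6  d3:6  d4:8  d5:8  d6:4  d7:0  d8:0  d9:0.
Shift P→2, Q→2, N→6, O→8.
Schedule M@1, P@2, Q@2, N@6, O@8: d1:5  d2:6  d3:6  d4:6  d5:4  d6:4  d7:4  d8:4  d9:4 — peak 6.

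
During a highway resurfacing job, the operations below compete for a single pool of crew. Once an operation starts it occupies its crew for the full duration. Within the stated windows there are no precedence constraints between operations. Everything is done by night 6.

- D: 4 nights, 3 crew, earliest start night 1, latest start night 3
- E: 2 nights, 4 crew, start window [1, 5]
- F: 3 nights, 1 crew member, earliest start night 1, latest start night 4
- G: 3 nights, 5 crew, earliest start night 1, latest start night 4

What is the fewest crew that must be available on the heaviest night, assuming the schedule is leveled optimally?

8

Early-start (D@1, E@1, F@1, G@1) gives peak 13: n1:13  n2:13  n3:9  n4:3  n5:0  n6:0.
Shift G→4.
Schedule D@1, E@1, F@1, G@4: n1:8  n2:8  n3:4  n4:8  n5:5  n6:5 — peak 8.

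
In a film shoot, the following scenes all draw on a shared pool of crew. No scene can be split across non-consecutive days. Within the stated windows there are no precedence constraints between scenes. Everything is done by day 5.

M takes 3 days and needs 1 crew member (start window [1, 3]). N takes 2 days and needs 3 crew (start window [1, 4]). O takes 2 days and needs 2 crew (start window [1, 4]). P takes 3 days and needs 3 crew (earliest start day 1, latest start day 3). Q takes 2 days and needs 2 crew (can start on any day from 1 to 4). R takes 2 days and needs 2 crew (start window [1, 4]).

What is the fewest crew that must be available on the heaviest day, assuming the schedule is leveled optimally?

Early-start (M@1, N@1, O@1, P@1, Q@1, R@1) gives peak 13: d1:13  d2:13  d3:4  d4:0  d5:0.
Shift P→3, Q→3, R→4.
Schedule M@1, N@1, O@1, P@3, Q@3, R@4: d1:6  d2:6  d3:6  d4:7  d5:5 — peak 7.

7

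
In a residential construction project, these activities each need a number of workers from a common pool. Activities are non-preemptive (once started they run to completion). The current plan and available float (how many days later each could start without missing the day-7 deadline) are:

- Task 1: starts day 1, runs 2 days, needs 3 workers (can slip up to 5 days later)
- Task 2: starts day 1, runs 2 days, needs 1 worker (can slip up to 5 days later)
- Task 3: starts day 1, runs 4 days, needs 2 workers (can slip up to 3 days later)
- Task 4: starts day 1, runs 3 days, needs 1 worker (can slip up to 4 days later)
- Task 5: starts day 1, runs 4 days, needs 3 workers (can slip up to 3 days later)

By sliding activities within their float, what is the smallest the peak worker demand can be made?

5

Early-start (Task 1@1, Task 2@1, Task 3@1, Task 4@1, Task 5@1) gives peak 10: d1:10  d2:10  d3:6  d4:5  d5:0  d6:0  d7:0.
Shift Task 3→3, Task 5→4.
Schedule Task 1@1, Task 2@1, Task 3@3, Task 4@1, Task 5@4: d1:5  d2:5  d3:3  d4:5  d5:5  d6:5  d7:3 — peak 5.
Total worker-days = 31 over 7 days ⇒ peak ≥ ⌈31/7⌉ = 5, so 5 is optimal.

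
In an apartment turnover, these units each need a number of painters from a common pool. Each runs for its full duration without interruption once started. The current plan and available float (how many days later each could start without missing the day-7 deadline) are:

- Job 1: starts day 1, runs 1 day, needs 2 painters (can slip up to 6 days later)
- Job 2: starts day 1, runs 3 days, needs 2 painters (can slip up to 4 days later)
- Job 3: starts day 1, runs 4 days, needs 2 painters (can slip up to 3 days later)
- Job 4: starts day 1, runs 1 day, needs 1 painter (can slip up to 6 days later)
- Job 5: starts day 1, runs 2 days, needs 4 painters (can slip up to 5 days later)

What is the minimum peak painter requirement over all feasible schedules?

Early-start (Job 1@1, Job 2@1, Job 3@1, Job 4@1, Job 5@1) gives peak 11: d1:11  d2:8  d3:4  d4:2  d5:0  d6:0  d7:0.
Shift Job 3→2, Job 4→4, Job 5→6.
Schedule Job 1@1, Job 2@1, Job 3@2, Job 4@4, Job 5@6: d1:4  d2:4  d3:4  d4:3  d5:2  d6:4  d7:4 — peak 4.
Total painter-days = 25 over 7 days ⇒ peak ≥ ⌈25/7⌉ = 4, so 4 is optimal.

4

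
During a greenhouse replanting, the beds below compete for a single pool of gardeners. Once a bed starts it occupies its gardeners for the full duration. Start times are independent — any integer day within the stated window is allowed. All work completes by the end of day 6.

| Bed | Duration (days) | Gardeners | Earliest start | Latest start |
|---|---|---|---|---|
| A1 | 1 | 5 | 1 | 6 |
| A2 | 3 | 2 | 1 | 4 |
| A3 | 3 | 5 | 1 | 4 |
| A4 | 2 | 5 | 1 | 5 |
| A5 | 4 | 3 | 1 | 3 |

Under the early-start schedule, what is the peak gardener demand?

Early-start schedule: A1@1, A2@1, A3@1, A4@1, A5@1.
Load per day: day 1: 20, day 2: 15, day 3: 10, day 4: 3, day 5: 0, day 6: 0.
Peak is 20.

20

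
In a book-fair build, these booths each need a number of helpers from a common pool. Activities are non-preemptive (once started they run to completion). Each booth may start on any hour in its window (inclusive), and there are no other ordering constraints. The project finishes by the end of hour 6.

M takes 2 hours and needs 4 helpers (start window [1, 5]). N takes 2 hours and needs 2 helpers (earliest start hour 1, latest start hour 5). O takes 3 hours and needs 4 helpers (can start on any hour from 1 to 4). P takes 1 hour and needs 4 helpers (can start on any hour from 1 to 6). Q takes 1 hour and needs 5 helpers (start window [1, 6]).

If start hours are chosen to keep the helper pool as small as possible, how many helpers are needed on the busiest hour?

Early-start (M@1, N@1, O@1, P@1, Q@1) gives peak 19: h1:19  h2:10  h3:4  h4:0  h5:0  h6:0.
Shift O→3, P→3, Q→6.
Schedule M@1, N@1, O@3, P@3, Q@6: h1:6  h2:6  h3:8  h4:4  h5:4  h6:5 — peak 8.

8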